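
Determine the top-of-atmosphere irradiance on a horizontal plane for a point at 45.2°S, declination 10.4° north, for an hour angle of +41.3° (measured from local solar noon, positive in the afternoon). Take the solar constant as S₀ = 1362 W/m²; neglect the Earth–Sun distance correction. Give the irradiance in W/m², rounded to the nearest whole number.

cos θ_z = sin φ sin δ + cos φ cos δ cos H = (-0.7096)(0.1805) + (0.7046)(0.9836)(0.7513) = 0.3926.
Top-of-atmosphere irradiance = S₀ cos θ_z = 1362 × 0.3926 = 534.72 W/m².

535 W/m²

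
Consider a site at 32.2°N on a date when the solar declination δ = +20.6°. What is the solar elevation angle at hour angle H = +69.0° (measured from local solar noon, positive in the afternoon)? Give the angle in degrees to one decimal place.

28.1°

cos θ_z = sin φ sin δ + cos φ cos δ cos H = (0.5329)(0.3518) + (0.8462)(0.9361)(0.3584) = 0.4714.
θ_z = arccos(0.4714) = 61.87°, so the elevation is 90° − 61.87° = 28.13°.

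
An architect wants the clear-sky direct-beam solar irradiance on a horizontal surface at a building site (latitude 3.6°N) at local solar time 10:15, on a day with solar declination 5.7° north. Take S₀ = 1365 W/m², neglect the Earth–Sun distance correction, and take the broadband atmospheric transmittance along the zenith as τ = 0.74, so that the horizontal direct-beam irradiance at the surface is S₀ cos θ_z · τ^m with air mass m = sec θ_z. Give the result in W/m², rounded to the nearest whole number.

Hour angle H = 15° × (10.25 − 12) = -26.25°.
With φ = 3.6°, δ = 5.7°, H = -26.25°: sin φ sin δ = 0.0062, cos φ cos δ cos H = 0.8907, so cos θ_z = 0.8969.
Air mass m = 1/cos θ_z = 1/0.8969 = 1.115; τ^m = 0.74^1.115 = 0.7148.
Surface direct beam = 1365 × 0.8969 × 0.7148 = 875.11 W/m².

875 W/m²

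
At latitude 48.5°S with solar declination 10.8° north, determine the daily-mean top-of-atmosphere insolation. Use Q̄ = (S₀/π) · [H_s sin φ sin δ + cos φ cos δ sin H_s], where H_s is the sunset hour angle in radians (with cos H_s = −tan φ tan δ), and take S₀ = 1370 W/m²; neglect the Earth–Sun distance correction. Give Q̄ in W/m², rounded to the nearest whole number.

194 W/m²

The sunset hour angle satisfies cos H_s = −tan φ tan δ = 0.2156, giving H_s = 77.55°. In radians, H_s = 1.3535.
H_s sin φ sin δ = 1.3535 × -0.7490 × 0.1874 = -0.1900.
cos φ cos δ sin H_s = 0.6626 × 0.9823 × 0.9765 = 0.6356.
Q̄ = (1370/π) × (-0.1900 + 0.6356) = 436.08 × 0.4456 = 194.32 W/m².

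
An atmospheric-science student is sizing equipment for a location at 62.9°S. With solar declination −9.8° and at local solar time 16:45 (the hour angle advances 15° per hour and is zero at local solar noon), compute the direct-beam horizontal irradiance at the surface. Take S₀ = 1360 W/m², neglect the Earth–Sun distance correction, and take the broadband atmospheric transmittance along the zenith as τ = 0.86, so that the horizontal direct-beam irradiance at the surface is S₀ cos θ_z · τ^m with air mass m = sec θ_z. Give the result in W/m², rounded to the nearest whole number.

242 W/m²

Hour angle H = 15° × (16.75 − 12) = 71.25°.
cos θ_z = sin(-62.9°) sin(-9.8°) + cos(-62.9°) cos(-9.8°) cos(71.25°) = 0.1515 + 0.1443 = 0.2958.
Air mass m = 1/cos θ_z = 1/0.2958 = 3.381; τ^m = 0.86^3.381 = 0.6005.
Surface direct beam = 1360 × 0.2958 × 0.6005 = 241.57 W/m².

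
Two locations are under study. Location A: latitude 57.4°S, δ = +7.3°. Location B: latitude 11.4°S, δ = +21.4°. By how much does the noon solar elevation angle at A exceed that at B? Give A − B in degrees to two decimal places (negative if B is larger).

A: 90° − |-57.4 − (7.3)| = 25.30°.
B: 90° − |-11.4 − (21.4)| = 57.20°.
A − B = 25.30 − 57.20 = -31.90°.

-31.90°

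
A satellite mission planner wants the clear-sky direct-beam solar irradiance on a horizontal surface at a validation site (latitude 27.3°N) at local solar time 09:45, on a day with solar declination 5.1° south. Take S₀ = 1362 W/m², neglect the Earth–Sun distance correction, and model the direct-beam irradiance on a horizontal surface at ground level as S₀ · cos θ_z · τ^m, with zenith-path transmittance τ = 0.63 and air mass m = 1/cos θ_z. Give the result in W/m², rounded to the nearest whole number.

Hour angle H = 15° × (9.75 − 12) = -33.75°.
cos θ_z = sin(27.3°) sin(-5.1°) + cos(27.3°) cos(-5.1°) cos(-33.75°) = -0.0408 + 0.7359 = 0.6951.
Air mass m = 1/cos θ_z = 1/0.6951 = 1.439; τ^m = 0.63^1.439 = 0.5143.
Surface direct beam = 1362 × 0.6951 × 0.5143 = 486.90 W/m².

487 W/m²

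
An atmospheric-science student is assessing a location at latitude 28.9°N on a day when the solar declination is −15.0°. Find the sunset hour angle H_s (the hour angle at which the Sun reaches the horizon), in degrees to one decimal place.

81.5°

−tan φ tan δ = −(0.5520)(-0.2679) = 0.1479; H_s = arccos(0.1479) = 81.49°.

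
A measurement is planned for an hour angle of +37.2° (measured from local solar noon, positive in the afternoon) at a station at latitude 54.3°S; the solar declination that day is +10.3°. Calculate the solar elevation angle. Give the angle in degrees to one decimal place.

18.2°

cos θ_z = sin(-54.3°) sin(10.3°) + cos(-54.3°) cos(10.3°) cos(37.20°) = -0.1452 + 0.4573 = 0.3121.
θ_z = arccos(0.3121) = 71.81°, so the elevation is 90° − 71.81° = 18.19°.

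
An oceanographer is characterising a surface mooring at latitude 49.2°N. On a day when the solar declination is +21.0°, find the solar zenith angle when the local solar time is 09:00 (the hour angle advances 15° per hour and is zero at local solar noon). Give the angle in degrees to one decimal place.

45.4°

Hour angle H = 15° × (9 − 12) = -45.00°.
cos θ_z = sin φ sin δ + cos φ cos δ cos H = (0.7570)(0.3584) + (0.6534)(0.9336)(0.7071) = 0.7026.
θ_z = arccos(0.7026) = 45.36°.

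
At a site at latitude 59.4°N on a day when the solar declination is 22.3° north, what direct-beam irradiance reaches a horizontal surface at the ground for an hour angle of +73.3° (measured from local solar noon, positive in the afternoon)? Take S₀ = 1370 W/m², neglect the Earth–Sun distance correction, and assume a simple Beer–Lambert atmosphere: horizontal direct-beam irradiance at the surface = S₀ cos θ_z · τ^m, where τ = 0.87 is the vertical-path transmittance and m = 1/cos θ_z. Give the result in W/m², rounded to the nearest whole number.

468 W/m²

cos θ_z = sin(59.4°) sin(22.3°) + cos(59.4°) cos(22.3°) cos(73.30°) = 0.3266 + 0.1353 = 0.4619.
Air mass m = 1/cos θ_z = 1/0.4619 = 2.165; τ^m = 0.87^2.165 = 0.7397.
Surface direct beam = 1370 × 0.4619 × 0.7397 = 468.08 W/m².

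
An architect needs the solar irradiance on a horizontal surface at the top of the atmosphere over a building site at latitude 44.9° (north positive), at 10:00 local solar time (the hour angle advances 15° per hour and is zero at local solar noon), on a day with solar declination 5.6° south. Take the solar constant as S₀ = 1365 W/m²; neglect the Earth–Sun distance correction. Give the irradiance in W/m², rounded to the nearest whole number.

Hour angle H = 15° × (10 − 12) = -30.00°.
cos θ_z = sin φ sin δ + cos φ cos δ cos H = (0.7059)(-0.0976) + (0.7083)(0.9952)(0.8660) = 0.5415.
Top-of-atmosphere irradiance = S₀ cos θ_z = 1365 × 0.5415 = 739.15 W/m².

739 W/m²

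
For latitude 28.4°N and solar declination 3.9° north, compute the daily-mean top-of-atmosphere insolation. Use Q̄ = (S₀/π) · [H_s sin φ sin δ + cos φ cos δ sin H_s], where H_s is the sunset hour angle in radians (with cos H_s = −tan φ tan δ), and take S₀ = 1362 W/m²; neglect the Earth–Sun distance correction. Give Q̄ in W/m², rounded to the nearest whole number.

403 W/m²

−tan φ tan δ = −(0.5407)(0.0682) = -0.0369; H_s = arccos(-0.0369) = 92.11°. In radians, H_s = 1.6076.
H_s sin φ sin δ = 1.6076 × 0.4756 × 0.0680 = 0.0520.
cos φ cos δ sin H_s = 0.8796 × 0.9977 × 0.9993 = 0.8770.
Q̄ = (1362/π) × (0.0520 + 0.8770) = 433.54 × 0.9290 = 402.76 W/m².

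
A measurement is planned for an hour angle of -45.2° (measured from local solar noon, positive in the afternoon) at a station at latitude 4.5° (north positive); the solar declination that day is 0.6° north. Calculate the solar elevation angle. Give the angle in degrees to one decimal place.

44.7°

cos θ_z = sin(4.5°) sin(0.6°) + cos(4.5°) cos(0.6°) cos(-45.20°) = 0.0008 + 0.7024 = 0.7032.
θ_z = arccos(0.7032) = 45.32°, so the elevation is 90° − 45.32° = 44.68°.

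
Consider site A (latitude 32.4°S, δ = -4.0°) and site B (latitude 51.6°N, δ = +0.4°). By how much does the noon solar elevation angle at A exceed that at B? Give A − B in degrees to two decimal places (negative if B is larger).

+22.80°

A: 90° − |-32.4 − (-4.0)| = 61.60°.
B: 90° − |51.6 − (0.4)| = 38.80°.
A − B = 61.60 − 38.80 = 22.80°.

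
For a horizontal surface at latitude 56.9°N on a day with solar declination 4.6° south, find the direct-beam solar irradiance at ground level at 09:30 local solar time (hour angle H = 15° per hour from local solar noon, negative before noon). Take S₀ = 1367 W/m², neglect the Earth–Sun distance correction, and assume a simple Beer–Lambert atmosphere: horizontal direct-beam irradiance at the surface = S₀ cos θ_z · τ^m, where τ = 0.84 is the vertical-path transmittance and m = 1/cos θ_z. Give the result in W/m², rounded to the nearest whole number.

Hour angle H = 15° × (9.5 − 12) = -37.50°.
With φ = 56.9°, δ = -4.6°, H = -37.50°: sin φ sin δ = -0.0672, cos φ cos δ cos H = 0.4319, so cos θ_z = 0.3647.
Air mass m = 1/cos θ_z = 1/0.3647 = 2.742; τ^m = 0.84^2.742 = 0.6200.
Surface direct beam = 1367 × 0.3647 × 0.6200 = 309.10 W/m².

309 W/m²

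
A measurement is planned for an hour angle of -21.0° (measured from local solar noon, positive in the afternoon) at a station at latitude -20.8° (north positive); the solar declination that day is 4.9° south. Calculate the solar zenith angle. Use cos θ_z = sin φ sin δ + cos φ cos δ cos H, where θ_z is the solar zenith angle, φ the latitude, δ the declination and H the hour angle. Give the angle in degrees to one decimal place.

With φ = -20.8°, δ = -4.9°, H = -21.00°: sin φ sin δ = 0.0303, cos φ cos δ cos H = 0.8695, so cos θ_z = 0.8998.
θ_z = arccos(0.8998) = 25.87°.

25.9°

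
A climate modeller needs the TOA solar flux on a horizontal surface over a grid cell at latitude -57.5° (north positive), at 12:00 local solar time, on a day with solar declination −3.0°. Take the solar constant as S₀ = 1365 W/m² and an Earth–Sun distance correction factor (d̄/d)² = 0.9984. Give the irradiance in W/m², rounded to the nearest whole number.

791 W/m²

Hour angle H = 15° × (12 − 12) = 0.00°.
cos θ_z = sin φ sin δ + cos φ cos δ cos H = (-0.8434)(-0.0523) + (0.5373)(0.9986)(1.0000) = 0.5807.
Top-of-atmosphere irradiance = S₀ (d̄/d)² cos θ_z = 1365 × 0.9984 × 0.5807 = 791.39 W/m².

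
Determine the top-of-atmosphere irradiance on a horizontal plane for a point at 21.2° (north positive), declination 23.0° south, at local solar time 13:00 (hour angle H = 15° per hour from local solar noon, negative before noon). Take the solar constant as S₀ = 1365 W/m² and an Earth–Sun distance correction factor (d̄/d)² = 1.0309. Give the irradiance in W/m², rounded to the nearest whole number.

Hour angle H = 15° × (13 − 12) = 15.00°.
cos θ_z = sin(21.2°) sin(-23.0°) + cos(21.2°) cos(-23.0°) cos(15.00°) = -0.1413 + 0.8290 = 0.6877.
Top-of-atmosphere irradiance = S₀ (d̄/d)² cos θ_z = 1365 × 1.0309 × 0.6877 = 967.72 W/m².

968 W/m²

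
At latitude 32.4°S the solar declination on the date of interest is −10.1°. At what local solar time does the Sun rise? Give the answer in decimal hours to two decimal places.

5.57 h

The sunset hour angle satisfies cos H_s = −tan φ tan δ = -0.1130, giving H_s = 96.49°.
Sunrise is at 12 − H_s/15 = 12 − 6.433 = 5.567 h local solar time.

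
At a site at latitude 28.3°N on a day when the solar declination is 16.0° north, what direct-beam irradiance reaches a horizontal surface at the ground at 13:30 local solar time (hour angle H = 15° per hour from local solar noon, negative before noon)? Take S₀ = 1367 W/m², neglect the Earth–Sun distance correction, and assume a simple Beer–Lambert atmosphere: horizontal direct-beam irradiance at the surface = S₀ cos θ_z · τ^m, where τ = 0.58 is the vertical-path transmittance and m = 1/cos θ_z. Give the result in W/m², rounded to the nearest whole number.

Hour angle H = 15° × (13.5 − 12) = 22.50°.
cos θ_z = sin(28.3°) sin(16.0°) + cos(28.3°) cos(16.0°) cos(22.50°) = 0.1307 + 0.7819 = 0.9126.
Air mass m = 1/cos θ_z = 1/0.9126 = 1.096; τ^m = 0.58^1.096 = 0.5504.
Surface direct beam = 1367 × 0.9126 × 0.5504 = 686.64 W/m².

687 W/m²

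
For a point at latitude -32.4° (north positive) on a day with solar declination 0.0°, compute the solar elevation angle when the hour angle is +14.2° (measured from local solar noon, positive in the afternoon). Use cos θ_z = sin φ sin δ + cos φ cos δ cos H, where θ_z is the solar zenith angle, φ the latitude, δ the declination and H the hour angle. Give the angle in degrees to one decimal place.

With φ = -32.4°, δ = 0.0°, H = 14.20°: sin φ sin δ = 0.0000, cos φ cos δ cos H = 0.8185, so cos θ_z = 0.8185.
θ_z = arccos(0.8185) = 35.07°, so the elevation is 90° − 35.07° = 54.93°.

54.9°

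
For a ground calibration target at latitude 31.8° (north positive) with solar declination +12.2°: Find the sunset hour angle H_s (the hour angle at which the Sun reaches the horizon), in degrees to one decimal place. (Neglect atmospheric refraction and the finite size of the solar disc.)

97.7°

The sunset hour angle satisfies cos H_s = −tan φ tan δ = -0.1341, giving H_s = 97.71°.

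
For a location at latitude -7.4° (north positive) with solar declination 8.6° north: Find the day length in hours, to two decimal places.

11.85 hours

The sunset hour angle satisfies cos H_s = −tan φ tan δ = 0.0196, giving H_s = 88.88°.
Day length = 2 H_s / 15° h⁻¹ = 177.76° / 15 = 11.851 h.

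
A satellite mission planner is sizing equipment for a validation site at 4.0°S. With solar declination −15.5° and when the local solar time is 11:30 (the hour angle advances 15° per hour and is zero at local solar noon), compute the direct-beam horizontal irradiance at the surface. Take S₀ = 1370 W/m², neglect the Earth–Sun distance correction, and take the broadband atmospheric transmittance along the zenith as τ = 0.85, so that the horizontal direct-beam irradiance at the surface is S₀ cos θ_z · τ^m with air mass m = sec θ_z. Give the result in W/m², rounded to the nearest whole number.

Hour angle H = 15° × (11.5 − 12) = -7.50°.
With φ = -4.0°, δ = -15.5°, H = -7.50°: sin φ sin δ = 0.0186, cos φ cos δ cos H = 0.9531, so cos θ_z = 0.9717.
Air mass m = 1/cos θ_z = 1/0.9717 = 1.029; τ^m = 0.85^1.029 = 0.8460.
Surface direct beam = 1370 × 0.9717 × 0.8460 = 1126.22 W/m².

1126 W/m²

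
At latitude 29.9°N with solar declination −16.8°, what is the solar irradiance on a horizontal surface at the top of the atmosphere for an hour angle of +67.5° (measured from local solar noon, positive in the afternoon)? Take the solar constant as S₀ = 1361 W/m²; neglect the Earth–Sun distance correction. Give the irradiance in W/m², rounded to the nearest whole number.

236 W/m²

cos θ_z = sin(29.9°) sin(-16.8°) + cos(29.9°) cos(-16.8°) cos(67.50°) = -0.1441 + 0.3176 = 0.1735.
Top-of-atmosphere irradiance = S₀ cos θ_z = 1361 × 0.1735 = 236.13 W/m².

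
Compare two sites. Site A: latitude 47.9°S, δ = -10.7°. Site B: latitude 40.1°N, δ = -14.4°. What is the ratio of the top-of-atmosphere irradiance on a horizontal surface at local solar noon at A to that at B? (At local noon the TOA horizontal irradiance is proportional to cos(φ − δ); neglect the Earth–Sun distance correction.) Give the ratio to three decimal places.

A: cos θ_z = cos(-47.9° − (-10.7°)) = 0.7965.
B: cos θ_z = cos(40.1° − (-14.4°)) = 0.5807.
Ratio A/B = 0.7965 / 0.5807 = 1.3716.

1.372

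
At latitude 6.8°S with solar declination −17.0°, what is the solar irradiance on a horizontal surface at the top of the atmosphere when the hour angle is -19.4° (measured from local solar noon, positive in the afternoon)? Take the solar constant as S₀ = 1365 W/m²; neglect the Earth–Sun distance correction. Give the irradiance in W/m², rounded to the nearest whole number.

cos θ_z = sin φ sin δ + cos φ cos δ cos H = (-0.1184)(-0.2924) + (0.9930)(0.9563)(0.9432) = 0.9303.
Top-of-atmosphere irradiance = S₀ cos θ_z = 1365 × 0.9303 = 1269.86 W/m².

1270 W/m²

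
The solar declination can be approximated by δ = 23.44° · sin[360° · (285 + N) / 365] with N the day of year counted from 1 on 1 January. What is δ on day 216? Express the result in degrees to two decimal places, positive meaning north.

+16.82°

360 × (285 + 216) / 365 = 494.137°; sin(494.137°) = 0.7177.
δ = 23.44 × 0.7177 = 16.823° ≈ +16.82°.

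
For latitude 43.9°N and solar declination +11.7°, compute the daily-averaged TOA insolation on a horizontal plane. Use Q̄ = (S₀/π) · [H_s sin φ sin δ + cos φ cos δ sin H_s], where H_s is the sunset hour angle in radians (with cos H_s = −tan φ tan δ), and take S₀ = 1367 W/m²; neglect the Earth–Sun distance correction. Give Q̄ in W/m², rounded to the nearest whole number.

409 W/m²

cos H_s = −tan(43.9°) · tan(11.7°) = -0.1993, so H_s = arccos(-0.1993) = 101.50°. In radians, H_s = 1.7715.
H_s sin φ sin δ = 1.7715 × 0.6934 × 0.2028 = 0.2491.
cos φ cos δ sin H_s = 0.7206 × 0.9792 × 0.9799 = 0.6914.
Q̄ = (1367/π) × (0.2491 + 0.6914) = 435.13 × 0.9405 = 409.24 W/m².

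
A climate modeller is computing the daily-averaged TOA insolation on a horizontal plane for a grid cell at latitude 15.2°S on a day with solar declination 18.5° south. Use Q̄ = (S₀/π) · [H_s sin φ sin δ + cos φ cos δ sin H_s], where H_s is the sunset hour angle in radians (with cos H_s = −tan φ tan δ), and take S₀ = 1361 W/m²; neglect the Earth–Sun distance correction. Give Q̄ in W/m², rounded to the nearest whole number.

455 W/m²

The sunset hour angle satisfies cos H_s = −tan φ tan δ = -0.0909, giving H_s = 95.22°. In radians, H_s = 1.6619.
H_s sin φ sin δ = 1.6619 × -0.2622 × -0.3173 = 0.1383.
cos φ cos δ sin H_s = 0.9650 × 0.9483 × 0.9959 = 0.9114.
Q̄ = (1361/π) × (0.1383 + 0.9114) = 433.22 × 1.0497 = 454.75 W/m².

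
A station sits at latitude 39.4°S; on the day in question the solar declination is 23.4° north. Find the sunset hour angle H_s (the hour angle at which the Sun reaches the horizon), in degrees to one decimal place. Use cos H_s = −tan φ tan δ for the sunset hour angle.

69.2°

cos H_s = −tan(-39.4°) · tan(23.4°) = 0.3555, so H_s = arccos(0.3555) = 69.18°.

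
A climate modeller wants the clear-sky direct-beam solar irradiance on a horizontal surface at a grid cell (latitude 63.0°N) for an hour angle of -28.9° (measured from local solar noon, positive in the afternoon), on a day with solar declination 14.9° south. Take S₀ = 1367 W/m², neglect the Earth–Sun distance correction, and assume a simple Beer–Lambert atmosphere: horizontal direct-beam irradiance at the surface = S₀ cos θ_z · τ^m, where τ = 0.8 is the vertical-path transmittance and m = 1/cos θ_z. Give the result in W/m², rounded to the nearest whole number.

50 W/m²

cos θ_z = sin φ sin δ + cos φ cos δ cos H = (0.8910)(-0.2571) + (0.4540)(0.9664)(0.8755) = 0.1550.
Air mass m = 1/cos θ_z = 1/0.1550 = 6.452; τ^m = 0.8^6.452 = 0.2370.
Surface direct beam = 1367 × 0.1550 × 0.2370 = 50.22 W/m².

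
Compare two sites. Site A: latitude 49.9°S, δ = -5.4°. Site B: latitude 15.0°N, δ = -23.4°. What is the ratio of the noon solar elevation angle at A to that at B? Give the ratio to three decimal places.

A: 90° − |-49.9 − (-5.4)| = 45.50°.
B: 90° − |15.0 − (-23.4)| = 51.60°.
Ratio A/B = 45.5000 / 51.6000 = 0.8818.

0.882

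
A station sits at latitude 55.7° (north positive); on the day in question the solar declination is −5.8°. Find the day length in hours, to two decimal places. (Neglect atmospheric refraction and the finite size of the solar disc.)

The sunset hour angle satisfies cos H_s = −tan φ tan δ = 0.1489, giving H_s = 81.44°.
Day length = 2 H_s / 15° h⁻¹ = 162.88° / 15 = 10.859 h.

10.86 hours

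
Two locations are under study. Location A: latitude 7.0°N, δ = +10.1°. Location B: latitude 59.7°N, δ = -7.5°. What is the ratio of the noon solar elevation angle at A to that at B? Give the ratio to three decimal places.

3.811

A: 90° − |7.0 − (10.1)| = 86.90°.
B: 90° − |59.7 − (-7.5)| = 22.80°.
Ratio A/B = 86.9000 / 22.8000 = 3.8114.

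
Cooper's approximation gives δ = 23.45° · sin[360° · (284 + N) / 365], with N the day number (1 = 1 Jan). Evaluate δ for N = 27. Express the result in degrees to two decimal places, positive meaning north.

-18.79°

360 × (284 + 27) / 365 = 306.740°; sin(306.740°) = -0.8014.
δ = 23.45 × -0.8014 = -18.793° ≈ -18.79°.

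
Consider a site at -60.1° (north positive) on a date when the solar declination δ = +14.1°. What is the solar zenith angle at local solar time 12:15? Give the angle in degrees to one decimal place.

Hour angle H = 15° × (12.25 − 12) = 3.75°.
With φ = -60.1°, δ = 14.1°, H = 3.75°: sin φ sin δ = -0.2112, cos φ cos δ cos H = 0.4824, so cos θ_z = 0.2712.
θ_z = arccos(0.2712) = 74.26°.

74.3°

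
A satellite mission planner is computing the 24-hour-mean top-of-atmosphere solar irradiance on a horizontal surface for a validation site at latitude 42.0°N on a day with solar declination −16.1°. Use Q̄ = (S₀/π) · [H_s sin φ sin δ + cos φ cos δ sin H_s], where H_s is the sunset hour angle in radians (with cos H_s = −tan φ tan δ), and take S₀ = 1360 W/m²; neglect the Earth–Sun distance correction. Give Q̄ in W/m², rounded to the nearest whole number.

−tan φ tan δ = −(0.9004)(-0.2886) = 0.2599; H_s = arccos(0.2599) = 74.94°. In radians, H_s = 1.3079.
H_s sin φ sin δ = 1.3079 × 0.6691 × -0.2773 = -0.2427.
cos φ cos δ sin H_s = 0.7431 × 0.9608 × 0.9656 = 0.6894.
Q̄ = (1360/π) × (-0.2427 + 0.6894) = 432.90 × 0.4467 = 193.38 W/m².

193 W/m²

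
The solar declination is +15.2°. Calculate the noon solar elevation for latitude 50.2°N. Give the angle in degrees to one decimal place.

55.0°

At local solar noon the hour angle is zero, so the elevation is 90° − |φ − δ| = 90° − |50.2° − (15.2°)| = 90° − 35.0° = 55.0°.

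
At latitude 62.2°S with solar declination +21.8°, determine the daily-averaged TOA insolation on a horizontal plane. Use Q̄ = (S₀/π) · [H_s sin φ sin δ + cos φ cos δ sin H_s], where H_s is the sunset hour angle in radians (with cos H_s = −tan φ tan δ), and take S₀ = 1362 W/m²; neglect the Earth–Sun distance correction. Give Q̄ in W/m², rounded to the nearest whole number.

21 W/m²

−tan φ tan δ = −(-1.8967)(0.4000) = 0.7587; H_s = arccos(0.7587) = 40.65°. In radians, H_s = 0.7095.
H_s sin φ sin δ = 0.7095 × -0.8846 × 0.3714 = -0.2331.
cos φ cos δ sin H_s = 0.4664 × 0.9285 × 0.6515 = 0.2821.
Q̄ = (1362/π) × (-0.2331 + 0.2821) = 433.54 × 0.0490 = 21.24 W/m².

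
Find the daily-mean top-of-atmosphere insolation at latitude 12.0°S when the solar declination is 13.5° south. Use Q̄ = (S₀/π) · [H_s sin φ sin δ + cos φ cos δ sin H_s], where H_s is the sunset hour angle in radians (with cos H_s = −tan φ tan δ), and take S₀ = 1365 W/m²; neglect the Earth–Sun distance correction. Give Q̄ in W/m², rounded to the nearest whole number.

447 W/m²

cos H_s = −tan(-12.0°) · tan(-13.5°) = -0.0510, so H_s = arccos(-0.0510) = 92.92°. In radians, H_s = 1.6218.
H_s sin φ sin δ = 1.6218 × -0.2079 × -0.2334 = 0.0787.
cos φ cos δ sin H_s = 0.9781 × 0.9724 × 0.9987 = 0.9499.
Q̄ = (1365/π) × (0.0787 + 0.9499) = 434.49 × 1.0286 = 446.92 W/m².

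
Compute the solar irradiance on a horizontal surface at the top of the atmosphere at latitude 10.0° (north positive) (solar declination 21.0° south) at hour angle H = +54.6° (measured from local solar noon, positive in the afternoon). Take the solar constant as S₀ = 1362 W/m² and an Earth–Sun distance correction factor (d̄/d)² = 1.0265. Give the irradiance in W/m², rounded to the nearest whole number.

With φ = 10.0°, δ = -21.0°, H = 54.60°: sin φ sin δ = -0.0622, cos φ cos δ cos H = 0.5326, so cos θ_z = 0.4704.
Top-of-atmosphere irradiance = S₀ (d̄/d)² cos θ_z = 1362 × 1.0265 × 0.4704 = 657.66 W/m².

658 W/m²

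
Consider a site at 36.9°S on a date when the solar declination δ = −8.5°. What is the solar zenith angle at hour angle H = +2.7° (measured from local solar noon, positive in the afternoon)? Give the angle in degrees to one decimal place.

28.5°

With φ = -36.9°, δ = -8.5°, H = 2.70°: sin φ sin δ = 0.0887, cos φ cos δ cos H = 0.7900, so cos θ_z = 0.8787.
θ_z = arccos(0.8787) = 28.51°.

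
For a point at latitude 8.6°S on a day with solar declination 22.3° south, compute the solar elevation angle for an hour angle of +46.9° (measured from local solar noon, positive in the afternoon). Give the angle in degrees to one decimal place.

cos θ_z = sin φ sin δ + cos φ cos δ cos H = (-0.1495)(-0.3795) + (0.9888)(0.9252)(0.6833) = 0.6818.
θ_z = arccos(0.6818) = 47.02°, so the elevation is 90° − 47.02° = 42.98°.

43.0°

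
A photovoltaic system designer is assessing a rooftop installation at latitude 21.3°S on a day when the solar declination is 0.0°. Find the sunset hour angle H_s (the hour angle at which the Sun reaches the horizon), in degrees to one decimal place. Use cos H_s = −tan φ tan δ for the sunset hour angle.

The sunset hour angle satisfies cos H_s = −tan φ tan δ = 0.0000, giving H_s = 90.00°.

90.0°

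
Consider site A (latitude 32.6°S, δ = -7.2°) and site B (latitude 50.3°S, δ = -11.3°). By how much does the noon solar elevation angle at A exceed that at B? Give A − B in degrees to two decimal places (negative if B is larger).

+13.60°

A: 90° − |-32.6 − (-7.2)| = 64.60°.
B: 90° − |-50.3 − (-11.3)| = 51.00°.
A − B = 64.60 − 51.00 = 13.60°.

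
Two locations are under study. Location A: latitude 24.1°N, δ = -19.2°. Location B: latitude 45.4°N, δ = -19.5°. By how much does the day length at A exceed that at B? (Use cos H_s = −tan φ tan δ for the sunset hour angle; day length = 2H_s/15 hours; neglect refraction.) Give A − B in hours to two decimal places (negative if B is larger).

A: H_s = arccos(−tan 24.1° · tan -19.2°) = 81.04°, so 2H_s/15 = 10.8053 h.
B: H_s = arccos(−tan 45.4° · tan -19.5°) = 68.96°, so 2H_s/15 = 9.1947 h.
A − B = 10.8053 − 9.1947 = 1.6106 h.

+1.61 h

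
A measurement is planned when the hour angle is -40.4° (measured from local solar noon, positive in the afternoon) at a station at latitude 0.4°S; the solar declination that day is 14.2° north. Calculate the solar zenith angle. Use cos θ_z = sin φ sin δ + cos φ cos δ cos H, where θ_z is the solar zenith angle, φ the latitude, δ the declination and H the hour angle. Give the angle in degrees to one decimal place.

cos θ_z = sin φ sin δ + cos φ cos δ cos H = (-0.0070)(0.2453) + (1.0000)(0.9694)(0.7615) = 0.7365.
θ_z = arccos(0.7365) = 42.57°.

42.6°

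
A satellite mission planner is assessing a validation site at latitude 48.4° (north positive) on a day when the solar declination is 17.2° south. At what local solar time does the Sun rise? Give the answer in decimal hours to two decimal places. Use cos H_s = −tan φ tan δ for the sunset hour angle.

7.36 h

−tan φ tan δ = −(1.1263)(-0.3096) = 0.3487; H_s = arccos(0.3487) = 69.59°.
Sunrise is at 12 − H_s/15 = 12 − 4.639 = 7.361 h local solar time.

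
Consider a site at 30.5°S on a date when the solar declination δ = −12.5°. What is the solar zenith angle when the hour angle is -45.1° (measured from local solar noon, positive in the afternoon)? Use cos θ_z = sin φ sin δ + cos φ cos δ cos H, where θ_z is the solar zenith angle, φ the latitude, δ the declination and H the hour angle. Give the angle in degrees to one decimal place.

45.3°

cos θ_z = sin(-30.5°) sin(-12.5°) + cos(-30.5°) cos(-12.5°) cos(-45.10°) = 0.1099 + 0.5938 = 0.7037.
θ_z = arccos(0.7037) = 45.28°.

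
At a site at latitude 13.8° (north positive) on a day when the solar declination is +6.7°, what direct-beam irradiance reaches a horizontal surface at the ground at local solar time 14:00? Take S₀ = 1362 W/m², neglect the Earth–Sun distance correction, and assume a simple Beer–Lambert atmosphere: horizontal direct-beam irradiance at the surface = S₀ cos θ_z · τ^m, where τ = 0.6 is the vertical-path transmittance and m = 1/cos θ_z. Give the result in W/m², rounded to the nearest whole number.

650 W/m²

Hour angle H = 15° × (14 − 12) = 30.00°.
With φ = 13.8°, δ = 6.7°, H = 30.00°: sin φ sin δ = 0.0278, cos φ cos δ cos H = 0.8353, so cos θ_z = 0.8631.
Air mass m = 1/cos θ_z = 1/0.8631 = 1.159; τ^m = 0.6^1.159 = 0.5532.
Surface direct beam = 1362 × 0.8631 × 0.5532 = 650.31 W/m².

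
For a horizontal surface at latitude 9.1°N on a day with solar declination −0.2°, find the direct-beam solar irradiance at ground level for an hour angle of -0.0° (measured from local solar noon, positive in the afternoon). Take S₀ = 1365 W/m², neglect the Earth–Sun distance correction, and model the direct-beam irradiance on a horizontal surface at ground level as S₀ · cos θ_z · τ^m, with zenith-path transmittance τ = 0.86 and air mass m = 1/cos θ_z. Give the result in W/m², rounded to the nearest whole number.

cos θ_z = sin φ sin δ + cos φ cos δ cos H = (0.1582)(-0.0035) + (0.9874)(1.0000)(1.0000) = 0.9868.
Air mass m = 1/cos θ_z = 1/0.9868 = 1.013; τ^m = 0.86^1.013 = 0.8583.
Surface direct beam = 1365 × 0.9868 × 0.8583 = 1156.11 W/m².

1156 W/m²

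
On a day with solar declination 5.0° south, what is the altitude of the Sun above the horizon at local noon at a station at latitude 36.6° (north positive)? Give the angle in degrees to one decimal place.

At local solar noon the hour angle is zero, so the elevation is 90° − |φ − δ| = 90° − |36.6° − (-5.0°)| = 90° − 41.6° = 48.4°.

48.4°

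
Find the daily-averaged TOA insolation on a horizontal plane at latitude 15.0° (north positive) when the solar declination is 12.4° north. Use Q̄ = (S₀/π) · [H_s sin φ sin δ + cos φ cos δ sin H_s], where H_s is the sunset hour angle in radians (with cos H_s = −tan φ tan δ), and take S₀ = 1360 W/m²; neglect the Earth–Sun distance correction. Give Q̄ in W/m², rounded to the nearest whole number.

cos H_s = −tan(15.0°) · tan(12.4°) = -0.0589, so H_s = arccos(-0.0589) = 93.38°. In radians, H_s = 1.6298.
H_s sin φ sin δ = 1.6298 × 0.2588 × 0.2147 = 0.0906.
cos φ cos δ sin H_s = 0.9659 × 0.9767 × 0.9983 = 0.9418.
Q̄ = (1360/π) × (0.0906 + 0.9418) = 432.90 × 1.0324 = 446.93 W/m².

447 W/m²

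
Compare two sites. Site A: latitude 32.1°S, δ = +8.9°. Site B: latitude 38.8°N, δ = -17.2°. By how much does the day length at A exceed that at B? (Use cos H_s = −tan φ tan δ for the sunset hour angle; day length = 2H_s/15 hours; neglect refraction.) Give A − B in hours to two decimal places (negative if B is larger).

+1.17 h

A: H_s = arccos(−tan -32.1° · tan 8.9°) = 84.36°, so 2H_s/15 = 11.2480 h.
B: H_s = arccos(−tan 38.8° · tan -17.2°) = 75.59°, so 2H_s/15 = 10.0787 h.
A − B = 11.2480 − 10.0787 = 1.1693 h.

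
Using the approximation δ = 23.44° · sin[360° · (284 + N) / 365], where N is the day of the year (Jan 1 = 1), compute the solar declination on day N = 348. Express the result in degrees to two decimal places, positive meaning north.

360 × (284 + 348) / 365 = 623.342°; sin(623.342°) = -0.9933.
δ = 23.44 × -0.9933 = -23.283° ≈ -23.28°.

-23.28°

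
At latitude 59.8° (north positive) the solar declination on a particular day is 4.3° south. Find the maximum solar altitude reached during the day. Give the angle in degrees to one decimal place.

At local solar noon the hour angle is zero, so the elevation is 90° − |φ − δ| = 90° − |59.8° − (-4.3°)| = 90° − 64.1° = 25.9°.

25.9°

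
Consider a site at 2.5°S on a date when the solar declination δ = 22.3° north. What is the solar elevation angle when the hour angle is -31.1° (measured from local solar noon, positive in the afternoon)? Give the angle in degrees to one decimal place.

cos θ_z = sin φ sin δ + cos φ cos δ cos H = (-0.0436)(0.3795) + (0.9990)(0.9252)(0.8563) = 0.7749.
θ_z = arccos(0.7749) = 39.20°, so the elevation is 90° − 39.20° = 50.80°.

50.8°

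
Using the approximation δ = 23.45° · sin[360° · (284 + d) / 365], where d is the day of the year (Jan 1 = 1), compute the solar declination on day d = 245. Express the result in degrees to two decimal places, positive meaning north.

360 × (284 + 245) / 365 = 521.753°; sin(521.753°) = 0.3131.
δ = 23.45 × 0.3131 = 7.342° ≈ +7.34°.

+7.34°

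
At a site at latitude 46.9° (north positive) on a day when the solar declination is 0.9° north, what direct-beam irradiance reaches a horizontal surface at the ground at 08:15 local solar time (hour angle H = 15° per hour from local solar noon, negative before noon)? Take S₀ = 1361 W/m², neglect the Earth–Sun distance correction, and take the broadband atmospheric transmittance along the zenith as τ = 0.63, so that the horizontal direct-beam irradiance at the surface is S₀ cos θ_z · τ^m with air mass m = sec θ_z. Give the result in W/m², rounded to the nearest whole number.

163 W/m²

Hour angle H = 15° × (8.25 − 12) = -56.25°.
cos θ_z = sin(46.9°) sin(0.9°) + cos(46.9°) cos(0.9°) cos(-56.25°) = 0.0115 + 0.3796 = 0.3911.
Air mass m = 1/cos θ_z = 1/0.3911 = 2.557; τ^m = 0.63^2.557 = 0.3068.
Surface direct beam = 1361 × 0.3911 × 0.3068 = 163.31 W/m².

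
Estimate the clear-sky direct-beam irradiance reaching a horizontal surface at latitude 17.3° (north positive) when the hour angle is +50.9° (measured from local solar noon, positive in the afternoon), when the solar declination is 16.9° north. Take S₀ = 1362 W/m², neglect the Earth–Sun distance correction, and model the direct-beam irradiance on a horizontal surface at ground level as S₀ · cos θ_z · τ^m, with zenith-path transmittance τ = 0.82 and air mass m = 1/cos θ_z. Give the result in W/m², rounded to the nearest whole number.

With φ = 17.3°, δ = 16.9°, H = 50.90°: sin φ sin δ = 0.0864, cos φ cos δ cos H = 0.5761, so cos θ_z = 0.6625.
Air mass m = 1/cos θ_z = 1/0.6625 = 1.509; τ^m = 0.82^1.509 = 0.7412.
Surface direct beam = 1362 × 0.6625 × 0.7412 = 668.80 W/m².

669 W/m²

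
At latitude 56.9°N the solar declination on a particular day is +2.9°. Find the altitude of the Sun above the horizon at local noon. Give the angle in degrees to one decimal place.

At local solar noon the hour angle is zero, so the elevation is 90° − |φ − δ| = 90° − |56.9° − (2.9°)| = 90° − 54.0° = 36.0°.

36.0°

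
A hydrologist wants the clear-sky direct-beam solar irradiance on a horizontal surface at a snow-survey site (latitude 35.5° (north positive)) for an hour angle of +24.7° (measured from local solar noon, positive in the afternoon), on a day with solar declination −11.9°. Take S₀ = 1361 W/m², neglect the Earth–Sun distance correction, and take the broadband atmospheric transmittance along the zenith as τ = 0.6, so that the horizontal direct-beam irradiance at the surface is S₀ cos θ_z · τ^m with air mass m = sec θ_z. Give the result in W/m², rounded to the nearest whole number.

With φ = 35.5°, δ = -11.9°, H = 24.70°: sin φ sin δ = -0.1197, cos φ cos δ cos H = 0.7237, so cos θ_z = 0.6040.
Air mass m = 1/cos θ_z = 1/0.6040 = 1.656; τ^m = 0.6^1.656 = 0.4292.
Surface direct beam = 1361 × 0.6040 × 0.4292 = 352.82 W/m².

353 W/m²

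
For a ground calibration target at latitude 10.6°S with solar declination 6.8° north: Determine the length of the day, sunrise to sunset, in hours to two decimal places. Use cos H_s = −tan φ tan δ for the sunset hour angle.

11.83 hours

cos H_s = −tan(-10.6°) · tan(6.8°) = 0.0223, so H_s = arccos(0.0223) = 88.72°.
Day length = 2 H_s / 15° h⁻¹ = 177.44° / 15 = 11.829 h.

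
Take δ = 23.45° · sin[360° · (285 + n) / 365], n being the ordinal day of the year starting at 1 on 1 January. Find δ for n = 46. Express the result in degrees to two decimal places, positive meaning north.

-12.95°

360 × (285 + 46) / 365 = 326.466°; sin(326.466°) = -0.5524.
δ = 23.45 × -0.5524 = -12.954° ≈ -12.95°.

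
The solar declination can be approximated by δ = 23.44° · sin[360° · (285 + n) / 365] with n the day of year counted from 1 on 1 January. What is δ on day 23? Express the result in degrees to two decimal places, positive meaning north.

-19.48°

360 × (285 + 23) / 365 = 303.781°; sin(303.781°) = -0.8312.
δ = 23.44 × -0.8312 = -19.483° ≈ -19.48°.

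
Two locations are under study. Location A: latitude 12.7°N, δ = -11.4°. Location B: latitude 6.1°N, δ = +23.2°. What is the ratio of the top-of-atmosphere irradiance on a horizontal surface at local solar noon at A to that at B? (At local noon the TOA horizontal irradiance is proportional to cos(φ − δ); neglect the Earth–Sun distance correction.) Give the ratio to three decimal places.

A: cos θ_z = cos(12.7° − (-11.4°)) = 0.9128.
B: cos θ_z = cos(6.1° − (23.2°)) = 0.9558.
Ratio A/B = 0.9128 / 0.9558 = 0.9550.

0.955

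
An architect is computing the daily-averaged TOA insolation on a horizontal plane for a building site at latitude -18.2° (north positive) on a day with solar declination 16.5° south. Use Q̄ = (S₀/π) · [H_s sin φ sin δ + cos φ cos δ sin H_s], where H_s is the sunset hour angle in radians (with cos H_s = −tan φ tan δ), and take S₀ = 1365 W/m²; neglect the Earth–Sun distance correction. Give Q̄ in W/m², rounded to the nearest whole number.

458 W/m²

−tan φ tan δ = −(-0.3288)(-0.2962) = -0.0974; H_s = arccos(-0.0974) = 95.59°. In radians, H_s = 1.6684.
H_s sin φ sin δ = 1.6684 × -0.3123 × -0.2840 = 0.1480.
cos φ cos δ sin H_s = 0.9500 × 0.9588 × 0.9952 = 0.9065.
Q̄ = (1365/π) × (0.1480 + 0.9065) = 434.49 × 1.0545 = 458.17 W/m².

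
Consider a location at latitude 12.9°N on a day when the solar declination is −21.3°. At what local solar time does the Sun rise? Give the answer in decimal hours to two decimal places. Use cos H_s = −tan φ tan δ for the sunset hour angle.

6.34 h

−tan φ tan δ = −(0.2290)(-0.3899) = 0.0893; H_s = arccos(0.0893) = 84.88°.
Sunrise is at 12 − H_s/15 = 12 − 5.659 = 6.341 h local solar time.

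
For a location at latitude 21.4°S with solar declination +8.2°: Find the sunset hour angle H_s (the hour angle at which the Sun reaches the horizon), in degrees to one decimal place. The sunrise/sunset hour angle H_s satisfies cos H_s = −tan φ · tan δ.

86.8°

−tan φ tan δ = −(-0.3919)(0.1441) = 0.0565; H_s = arccos(0.0565) = 86.76°.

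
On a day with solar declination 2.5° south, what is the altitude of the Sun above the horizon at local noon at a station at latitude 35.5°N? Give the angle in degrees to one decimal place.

At local solar noon the hour angle is zero, so the elevation is 90° − |φ − δ| = 90° − |35.5° − (-2.5°)| = 90° − 38.0° = 52.0°.

52.0°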